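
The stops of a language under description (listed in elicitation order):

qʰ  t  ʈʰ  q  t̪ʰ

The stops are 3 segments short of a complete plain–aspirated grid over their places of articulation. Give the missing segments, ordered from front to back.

dental: plain —, aspirated /t̪ʰ/.
alveolar: plain /t/, aspirated —.
retroflex: plain —, aspirated /ʈʰ/.
uvular: plain /q/, aspirated /qʰ/.
Gaps, from front to back: dental lacks plain (/t̪/); alveolar lacks aspirated (/tʰ/); retroflex lacks plain (/ʈ/).

/t̪/, /tʰ/, /ʈ/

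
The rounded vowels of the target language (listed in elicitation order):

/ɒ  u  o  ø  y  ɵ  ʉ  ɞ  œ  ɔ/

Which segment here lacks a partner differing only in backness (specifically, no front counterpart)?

High: /y/ ~ /ʉ/ ~ /u/
High-mid: /ø/ ~ /ɵ/ ~ /o/
Low-mid: /œ/ ~ /ɞ/ ~ /ɔ/
Low: only /ɒ/ (back); no front partner.
So /ɒ/ is the unpaired segment.

/ɒ/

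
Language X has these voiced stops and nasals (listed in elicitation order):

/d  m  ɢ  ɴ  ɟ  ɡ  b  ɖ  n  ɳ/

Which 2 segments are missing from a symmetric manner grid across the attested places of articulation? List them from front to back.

/ɲ/, /ŋ/

Oral stop: /b/ (bilabial), /d/ (alveolar), /ɖ/ (retroflex), /ɟ/ (palatal), /ɡ/ (velar), /ɢ/ (uvular).
Nasal: /m/ (bilabial), /n/ (alveolar), /ɳ/ (retroflex), /ɴ/ (uvular).
Gaps, from front to back: palatal lacks nasal (/ɲ/); velar lacks nasal (/ŋ/).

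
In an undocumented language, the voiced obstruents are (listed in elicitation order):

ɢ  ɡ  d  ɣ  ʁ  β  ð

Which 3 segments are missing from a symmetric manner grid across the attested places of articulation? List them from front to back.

/b/, /d̪/, /z/

Stop: /d/ (alveolar), /ɡ/ (velar), /ɢ/ (uvular).
Fricative: /β/ (bilabial), /ð/ (dental), /ɣ/ (velar), /ʁ/ (uvular).
Gaps, from front to back: bilabial lacks stop (/b/); dental lacks stop (/d̪/); alveolar lacks fricative (/z/).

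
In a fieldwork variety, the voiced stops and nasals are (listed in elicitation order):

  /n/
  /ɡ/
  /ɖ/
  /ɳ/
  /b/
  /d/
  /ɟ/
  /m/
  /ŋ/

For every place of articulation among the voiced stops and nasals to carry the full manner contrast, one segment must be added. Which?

Oral stop: /b/ (bilabial), /d/ (alveolar), /ɖ/ (retroflex), /ɟ/ (palatal), /ɡ/ (velar).
Nasal: /m/ (bilabial), /n/ (alveolar), /ɳ/ (retroflex), /ŋ/ (velar).
The palatal row has no nasal member, so the gap is the palatal nasal /ɲ/.

/ɲ/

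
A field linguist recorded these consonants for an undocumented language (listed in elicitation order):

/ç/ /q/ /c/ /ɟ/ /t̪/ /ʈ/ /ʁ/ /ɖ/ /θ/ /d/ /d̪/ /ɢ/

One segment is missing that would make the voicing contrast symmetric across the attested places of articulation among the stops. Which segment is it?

Voiceless: /t̪/ (dental), /ʈ/ (retroflex), /c/ (palatal), /q/ (uvular).
Voiced: /d̪/ (dental), /d/ (alveolar), /ɖ/ (retroflex), /ɟ/ (palatal), /ɢ/ (uvular).
The alveolar row has no voiceless member, so the gap is the voiceless alveolar stop /t/.

/t/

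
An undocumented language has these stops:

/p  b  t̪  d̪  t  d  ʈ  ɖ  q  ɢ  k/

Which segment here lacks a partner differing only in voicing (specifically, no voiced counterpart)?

/k/

Bilabial: /p/ ~ /b/
Dental: /t̪/ ~ /d̪/
Alveolar: /t/ ~ /d/
Retroflex: /ʈ/ ~ /ɖ/
Uvular: /q/ ~ /ɢ/
Velar: only /k/ (voiceless); no voiced partner.
So /k/ is the unpaired segment.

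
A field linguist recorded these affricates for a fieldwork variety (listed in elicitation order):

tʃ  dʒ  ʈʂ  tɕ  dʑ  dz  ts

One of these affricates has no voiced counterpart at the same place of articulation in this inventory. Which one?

/ʈʂ/

Alveolar: /ts/ ~ /dz/
Postalveolar: /tʃ/ ~ /dʒ/
Alveolo-palatal: /tɕ/ ~ /dʑ/
Retroflex: only /ʈʂ/ (voiceless); no voiced partner.
So /ʈʂ/ is the unpaired segment.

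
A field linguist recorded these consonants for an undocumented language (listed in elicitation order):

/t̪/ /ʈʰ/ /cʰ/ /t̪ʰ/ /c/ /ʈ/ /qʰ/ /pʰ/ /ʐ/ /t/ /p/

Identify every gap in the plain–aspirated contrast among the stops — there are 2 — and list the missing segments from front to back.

place of articulation  plain     aspirated
bilabial          p         pʰ      
dental            t̪        t̪ʰ     
alveolar          t         —       
retroflex         ʈ         ʈʰ      
palatal           c         cʰ      
uvular            —         qʰ      
Gaps, from front to back: alveolar lacks aspirated (/tʰ/); uvular lacks plain (/q/).

/tʰ/, /q/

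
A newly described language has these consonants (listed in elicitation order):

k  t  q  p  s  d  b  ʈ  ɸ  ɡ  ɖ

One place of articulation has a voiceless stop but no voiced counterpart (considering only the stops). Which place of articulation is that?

uvular

Voiceless: /p/ (bilabial), /t/ (alveolar), /ʈ/ (retroflex), /k/ (velar), /q/ (uvular).
Voiced: /b/ (bilabial), /d/ (alveolar), /ɖ/ (retroflex), /ɡ/ (velar).
Every place of articulation has a voiced member except uvular, where /ɢ/ would be expected.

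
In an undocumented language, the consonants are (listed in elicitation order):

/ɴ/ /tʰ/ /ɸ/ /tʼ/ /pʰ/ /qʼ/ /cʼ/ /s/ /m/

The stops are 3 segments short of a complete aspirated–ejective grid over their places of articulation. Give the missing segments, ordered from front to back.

Aspirated: /pʰ/ (bilabial), /tʰ/ (alveolar).
Ejective: /tʼ/ (alveolar), /cʼ/ (palatal), /qʼ/ (uvular).
Gaps, from front to back: bilabial lacks ejective (/pʼ/); palatal lacks aspirated (/cʰ/); uvular lacks aspirated (/qʰ/).

/pʼ/, /cʰ/, /qʰ/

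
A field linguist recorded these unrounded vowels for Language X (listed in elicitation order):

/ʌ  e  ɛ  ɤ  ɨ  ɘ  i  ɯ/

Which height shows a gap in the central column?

low-mid

height            front     central   back    
high              i         ɨ         ɯ       
high-mid          e         ɘ         ɤ       
low-mid           ɛ         —         ʌ       
Every height has a central member except low-mid, where /ɜ/ would be expected.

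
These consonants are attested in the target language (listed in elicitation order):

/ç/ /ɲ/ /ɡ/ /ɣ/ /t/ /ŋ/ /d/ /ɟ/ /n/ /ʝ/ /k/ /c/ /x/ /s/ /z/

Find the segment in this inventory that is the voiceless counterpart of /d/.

/t/

/d/ is a voiced alveolar stop.
The voiceless counterpart is a voiceless alveolar stop — in this inventory, /t/.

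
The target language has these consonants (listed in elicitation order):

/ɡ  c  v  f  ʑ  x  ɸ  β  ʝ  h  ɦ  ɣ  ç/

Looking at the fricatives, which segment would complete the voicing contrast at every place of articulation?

/ɕ/

bilabial: voiceless /ɸ/, voiced /β/.
labiodental: voiceless /f/, voiced /v/.
alveolo-palatal: voiceless —, voiced /ʑ/.
palatal: voiceless /ç/, voiced /ʝ/.
velar: voiceless /x/, voiced /ɣ/.
glottal: voiceless /h/, voiced /ɦ/.
The alveolo-palatal row has no voiceless member, so the gap is the voiceless alveolo-palatal fricative /ɕ/.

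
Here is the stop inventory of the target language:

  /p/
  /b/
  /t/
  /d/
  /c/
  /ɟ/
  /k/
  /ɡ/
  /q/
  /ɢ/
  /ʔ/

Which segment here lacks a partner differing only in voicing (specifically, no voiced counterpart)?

Bilabial: /p/ ~ /b/
Alveolar: /t/ ~ /d/
Palatal: /c/ ~ /ɟ/
Velar: /k/ ~ /ɡ/
Uvular: /q/ ~ /ɢ/
Glottal: only /ʔ/ (voiceless); no voiced partner.
So /ʔ/ is the unpaired segment.

/ʔ/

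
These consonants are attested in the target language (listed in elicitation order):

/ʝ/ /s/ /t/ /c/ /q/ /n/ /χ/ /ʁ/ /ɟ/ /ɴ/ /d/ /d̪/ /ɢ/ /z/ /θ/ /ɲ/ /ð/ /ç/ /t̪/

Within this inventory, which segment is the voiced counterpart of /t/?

/d/

/t/ is a voiceless alveolar stop.
The voiced counterpart is a voiced alveolar stop — in this inventory, /d/.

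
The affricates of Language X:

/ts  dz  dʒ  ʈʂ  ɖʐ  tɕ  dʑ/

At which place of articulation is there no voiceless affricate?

postalveolar

Voiceless: /ts/ (alveolar), /ʈʂ/ (retroflex), /tɕ/ (alveolo-palatal).
Voiced: /dz/ (alveolar), /dʒ/ (postalveolar), /ɖʐ/ (retroflex), /dʑ/ (alveolo-palatal).
Every place of articulation has a voiceless member except postalveolar, where /tʃ/ would be expected.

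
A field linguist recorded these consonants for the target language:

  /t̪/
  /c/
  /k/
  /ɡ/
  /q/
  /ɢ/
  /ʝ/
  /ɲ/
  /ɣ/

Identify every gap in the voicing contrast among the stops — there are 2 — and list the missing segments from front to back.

Voiceless: /t̪/ (dental), /c/ (palatal), /k/ (velar), /q/ (uvular).
Voiced: /ɡ/ (velar), /ɢ/ (uvular).
Gaps, from front to back: dental lacks voiced (/d̪/); palatal lacks voiced (/ɟ/).

/d̪/, /ɟ/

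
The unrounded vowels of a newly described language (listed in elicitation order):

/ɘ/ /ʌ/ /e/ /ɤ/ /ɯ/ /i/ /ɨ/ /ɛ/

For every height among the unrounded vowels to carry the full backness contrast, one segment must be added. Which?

height            front     central   back    
high              i         ɨ         ɯ       
high-mid          e         ɘ         ɤ       
low-mid           ɛ         —         ʌ       
The low-mid row has no central member, so the gap is the low-mid central unrounded vowel /ɜ/.

/ɜ/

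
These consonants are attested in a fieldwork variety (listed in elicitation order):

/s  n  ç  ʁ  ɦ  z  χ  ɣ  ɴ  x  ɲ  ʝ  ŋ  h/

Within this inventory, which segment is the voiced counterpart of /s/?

/s/ is a voiceless alveolar fricative.
The voiced counterpart is a voiced alveolar fricative — in this inventory, /z/.

/z/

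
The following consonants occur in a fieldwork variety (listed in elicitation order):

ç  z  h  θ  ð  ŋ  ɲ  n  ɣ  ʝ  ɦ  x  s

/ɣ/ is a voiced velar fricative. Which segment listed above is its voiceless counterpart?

The voiceless counterpart is a voiceless velar fricative — in this inventory, /x/.

/x/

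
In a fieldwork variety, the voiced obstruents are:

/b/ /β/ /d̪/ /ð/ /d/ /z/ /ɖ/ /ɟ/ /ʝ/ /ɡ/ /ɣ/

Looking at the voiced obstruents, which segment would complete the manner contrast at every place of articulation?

bilabial: stop /b/, fricative /β/.
dental: stop /d̪/, fricative /ð/.
alveolar: stop /d/, fricative /z/.
retroflex: stop /ɖ/, fricative —.
palatal: stop /ɟ/, fricative /ʝ/.
velar: stop /ɡ/, fricative /ɣ/.
The retroflex row has no fricative member, so the gap is the retroflex fricative /ʐ/.

/ʐ/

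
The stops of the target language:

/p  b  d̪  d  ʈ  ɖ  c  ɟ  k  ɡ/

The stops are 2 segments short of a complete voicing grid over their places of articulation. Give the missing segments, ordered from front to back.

bilabial: voiceless /p/, voiced /b/.
dental: voiceless —, voiced /d̪/.
alveolar: voiceless —, voiced /d/.
retroflex: voiceless /ʈ/, voiced /ɖ/.
palatal: voiceless /c/, voiced /ɟ/.
velar: voiceless /k/, voiced /ɡ/.
Gaps, from front to back: dental lacks voiceless (/t̪/); alveolar lacks voiceless (/t/).

/t̪/, /t/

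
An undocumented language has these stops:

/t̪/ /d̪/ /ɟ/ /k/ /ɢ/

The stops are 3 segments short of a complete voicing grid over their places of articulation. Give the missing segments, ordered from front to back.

/c/, /ɡ/, /q/

dental: voiceless /t̪/, voiced /d̪/.
palatal: voiceless —, voiced /ɟ/.
velar: voiceless /k/, voiced —.
uvular: voiceless —, voiced /ɢ/.
Gaps, from front to back: palatal lacks voiceless (/c/); velar lacks voiced (/ɡ/); uvular lacks voiceless (/q/).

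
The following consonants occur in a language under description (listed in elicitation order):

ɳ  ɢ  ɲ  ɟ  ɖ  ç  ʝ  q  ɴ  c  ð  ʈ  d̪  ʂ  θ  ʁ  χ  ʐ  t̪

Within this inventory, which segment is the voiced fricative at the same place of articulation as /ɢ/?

/ɢ/ is a voiced uvular stop.
The voiced fricative at the same place is a voiced uvular fricative — in this inventory, /ʁ/.

/ʁ/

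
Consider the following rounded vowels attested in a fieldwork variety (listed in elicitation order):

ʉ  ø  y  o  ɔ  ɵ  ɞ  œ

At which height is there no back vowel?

high

Front: /y/ (high), /ø/ (high-mid), /œ/ (low-mid).
Central: /ʉ/ (high), /ɵ/ (high-mid), /ɞ/ (low-mid).
Back: /o/ (high-mid), /ɔ/ (low-mid).
Every height has a back member except high, where /u/ would be expected.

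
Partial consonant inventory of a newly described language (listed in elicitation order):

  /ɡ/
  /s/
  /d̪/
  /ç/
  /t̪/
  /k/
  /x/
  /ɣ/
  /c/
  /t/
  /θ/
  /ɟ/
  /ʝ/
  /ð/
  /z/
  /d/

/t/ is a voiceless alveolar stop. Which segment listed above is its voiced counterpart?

The voiced counterpart is a voiced alveolar stop — in this inventory, /d/.

/d/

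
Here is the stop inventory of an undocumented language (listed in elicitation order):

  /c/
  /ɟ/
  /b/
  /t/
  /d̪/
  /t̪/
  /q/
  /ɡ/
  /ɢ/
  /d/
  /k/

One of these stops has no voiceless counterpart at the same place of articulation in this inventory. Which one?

/b/

Dental: /t̪/ ~ /d̪/
Alveolar: /t/ ~ /d/
Palatal: /c/ ~ /ɟ/
Velar: /k/ ~ /ɡ/
Uvular: /q/ ~ /ɢ/
Bilabial: only /b/ (voiced); no voiceless partner.
So /b/ is the unpaired segment.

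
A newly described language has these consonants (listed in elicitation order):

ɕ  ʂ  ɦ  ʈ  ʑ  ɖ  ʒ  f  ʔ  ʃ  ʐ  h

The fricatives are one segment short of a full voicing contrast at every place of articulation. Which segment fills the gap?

/v/

labiodental: voiceless /f/, voiced —.
postalveolar: voiceless /ʃ/, voiced /ʒ/.
retroflex: voiceless /ʂ/, voiced /ʐ/.
alveolo-palatal: voiceless /ɕ/, voiced /ʑ/.
glottal: voiceless /h/, voiced /ɦ/.
The labiodental row has no voiced member, so the gap is the voiced labiodental fricative /v/.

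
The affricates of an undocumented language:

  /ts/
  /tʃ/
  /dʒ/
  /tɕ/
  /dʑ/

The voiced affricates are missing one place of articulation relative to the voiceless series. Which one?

place of articulation  voiceless  voiced  
alveolar          ts        —       
postalveolar      tʃ        dʒ      
alveolo-palatal   tɕ        dʑ      
Every place of articulation has a voiced member except alveolar, where /dz/ would be expected.

alveolar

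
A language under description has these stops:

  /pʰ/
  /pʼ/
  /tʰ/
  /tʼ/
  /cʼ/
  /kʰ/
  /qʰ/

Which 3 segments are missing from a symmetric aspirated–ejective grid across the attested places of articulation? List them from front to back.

/cʰ/, /kʼ/, /qʼ/

Aspirated: /pʰ/ (bilabial), /tʰ/ (alveolar), /kʰ/ (velar), /qʰ/ (uvular).
Ejective: /pʼ/ (bilabial), /tʼ/ (alveolar), /cʼ/ (palatal).
Gaps, from front to back: palatal lacks aspirated (/cʰ/); velar lacks ejective (/kʼ/); uvular lacks ejective (/qʼ/).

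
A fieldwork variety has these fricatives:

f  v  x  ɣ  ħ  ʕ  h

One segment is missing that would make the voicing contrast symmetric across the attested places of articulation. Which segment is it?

labiodental: voiceless /f/, voiced /v/.
velar: voiceless /x/, voiced /ɣ/.
pharyngeal: voiceless /ħ/, voiced /ʕ/.
glottal: voiceless /h/, voiced —.
The glottal row has no voiced member, so the gap is the voiced glottal fricative /ɦ/.

/ɦ/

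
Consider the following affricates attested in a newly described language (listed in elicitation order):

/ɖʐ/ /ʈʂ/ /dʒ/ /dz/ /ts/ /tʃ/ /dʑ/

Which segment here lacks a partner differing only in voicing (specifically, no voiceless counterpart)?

/dʑ/

Alveolar: /ts/ ~ /dz/
Postalveolar: /tʃ/ ~ /dʒ/
Retroflex: /ʈʂ/ ~ /ɖʐ/
Alveolo-palatal: only /dʑ/ (voiced); no voiceless partner.
So /dʑ/ is the unpaired segment.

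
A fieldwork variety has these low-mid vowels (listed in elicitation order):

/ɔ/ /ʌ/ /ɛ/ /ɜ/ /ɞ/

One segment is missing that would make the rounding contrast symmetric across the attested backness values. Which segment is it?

backness          unrounded  rounded 
front             ɛ         —       
central           ɜ         ɞ       
back              ʌ         ɔ       
The front row has no rounded member, so the gap is the front rounded vowel /œ/.

/œ/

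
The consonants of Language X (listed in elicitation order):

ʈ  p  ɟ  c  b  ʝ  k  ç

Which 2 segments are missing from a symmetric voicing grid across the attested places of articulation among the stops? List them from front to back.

/ɖ/, /ɡ/

bilabial: voiceless /p/, voiced /b/.
retroflex: voiceless /ʈ/, voiced —.
palatal: voiceless /c/, voiced /ɟ/.
velar: voiceless /k/, voiced —.
Gaps, from front to back: retroflex lacks voiced (/ɖ/); velar lacks voiced (/ɡ/).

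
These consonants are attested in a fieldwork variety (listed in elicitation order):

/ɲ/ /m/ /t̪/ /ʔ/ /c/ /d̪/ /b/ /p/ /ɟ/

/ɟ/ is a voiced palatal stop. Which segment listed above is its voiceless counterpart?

The voiceless counterpart is a voiceless palatal stop — in this inventory, /c/.

/c/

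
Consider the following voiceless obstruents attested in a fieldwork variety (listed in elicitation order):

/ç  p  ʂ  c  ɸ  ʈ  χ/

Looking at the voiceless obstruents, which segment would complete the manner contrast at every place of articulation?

place of articulation  stop      fricative
bilabial          p         ɸ       
retroflex         ʈ         ʂ       
palatal           c         ç       
uvular            —         χ       
The uvular row has no stop member, so the gap is the uvular stop /q/.

/q/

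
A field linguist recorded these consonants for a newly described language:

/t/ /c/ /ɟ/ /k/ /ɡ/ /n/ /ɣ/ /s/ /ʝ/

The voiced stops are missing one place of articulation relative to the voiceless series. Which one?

alveolar

Voiceless: /t/ (alveolar), /c/ (palatal), /k/ (velar).
Voiced: /ɟ/ (palatal), /ɡ/ (velar).
Every place of articulation has a voiced member except alveolar, where /d/ would be expected.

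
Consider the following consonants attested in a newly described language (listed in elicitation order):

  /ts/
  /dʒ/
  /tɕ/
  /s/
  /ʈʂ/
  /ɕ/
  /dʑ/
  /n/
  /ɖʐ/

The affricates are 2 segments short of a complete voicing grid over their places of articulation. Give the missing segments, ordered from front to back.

alveolar: voiceless /ts/, voiced —.
postalveolar: voiceless —, voiced /dʒ/.
retroflex: voiceless /ʈʂ/, voiced /ɖʐ/.
alveolo-palatal: voiceless /tɕ/, voiced /dʑ/.
Gaps, from front to back: alveolar lacks voiced (/dz/); postalveolar lacks voiceless (/tʃ/).

/dz/, /tʃ/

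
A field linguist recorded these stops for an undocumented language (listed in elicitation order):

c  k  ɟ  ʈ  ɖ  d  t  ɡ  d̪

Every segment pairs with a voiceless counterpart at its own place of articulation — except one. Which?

/d̪/

Alveolar: /t/ ~ /d/
Retroflex: /ʈ/ ~ /ɖ/
Palatal: /c/ ~ /ɟ/
Velar: /k/ ~ /ɡ/
Dental: only /d̪/ (voiced); no voiceless partner.
So /d̪/ is the unpaired segment.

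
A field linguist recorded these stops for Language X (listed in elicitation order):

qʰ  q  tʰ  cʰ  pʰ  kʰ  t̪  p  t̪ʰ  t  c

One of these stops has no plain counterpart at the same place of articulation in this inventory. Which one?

/kʰ/

Bilabial: /p/ ~ /pʰ/
Dental: /t̪/ ~ /t̪ʰ/
Alveolar: /t/ ~ /tʰ/
Palatal: /c/ ~ /cʰ/
Uvular: /q/ ~ /qʰ/
Velar: only /kʰ/ (aspirated); no plain partner.
So /kʰ/ is the unpaired segment.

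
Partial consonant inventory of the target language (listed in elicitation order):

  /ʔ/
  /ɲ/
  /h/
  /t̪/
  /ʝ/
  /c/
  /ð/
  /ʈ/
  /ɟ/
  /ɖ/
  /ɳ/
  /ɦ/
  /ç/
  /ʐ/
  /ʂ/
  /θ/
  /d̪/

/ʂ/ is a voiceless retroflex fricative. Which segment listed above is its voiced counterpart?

/ʐ/

The voiced counterpart is a voiced retroflex fricative — in this inventory, /ʐ/.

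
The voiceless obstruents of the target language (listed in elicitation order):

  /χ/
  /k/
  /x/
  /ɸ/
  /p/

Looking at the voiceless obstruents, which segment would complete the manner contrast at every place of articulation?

Stop: /p/ (bilabial), /k/ (velar).
Fricative: /ɸ/ (bilabial), /x/ (velar), /χ/ (uvular).
The uvular row has no stop member, so the gap is the uvular stop /q/.

/q/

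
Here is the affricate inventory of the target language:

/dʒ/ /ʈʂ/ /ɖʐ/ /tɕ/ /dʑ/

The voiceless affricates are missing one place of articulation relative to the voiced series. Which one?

postalveolar: voiceless —, voiced /dʒ/.
retroflex: voiceless /ʈʂ/, voiced /ɖʐ/.
alveolo-palatal: voiceless /tɕ/, voiced /dʑ/.
Every place of articulation has a voiceless member except postalveolar, where /tʃ/ would be expected.

postalveolar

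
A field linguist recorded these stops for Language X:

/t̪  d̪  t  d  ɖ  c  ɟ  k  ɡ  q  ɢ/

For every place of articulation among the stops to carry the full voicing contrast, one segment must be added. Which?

Voiceless: /t̪/ (dental), /t/ (alveolar), /c/ (palatal), /k/ (velar), /q/ (uvular).
Voiced: /d̪/ (dental), /d/ (alveolar), /ɖ/ (retroflex), /ɟ/ (palatal), /ɡ/ (velar), /ɢ/ (uvular).
The retroflex row has no voiceless member, so the gap is the voiceless retroflex stop /ʈ/.

/ʈ/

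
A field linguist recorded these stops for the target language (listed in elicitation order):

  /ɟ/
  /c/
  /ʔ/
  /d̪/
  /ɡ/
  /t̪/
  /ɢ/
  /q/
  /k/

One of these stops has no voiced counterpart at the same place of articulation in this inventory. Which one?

/ʔ/

Dental: /t̪/ ~ /d̪/
Palatal: /c/ ~ /ɟ/
Velar: /k/ ~ /ɡ/
Uvular: /q/ ~ /ɢ/
Glottal: only /ʔ/ (voiceless); no voiced partner.
So /ʔ/ is the unpaired segment.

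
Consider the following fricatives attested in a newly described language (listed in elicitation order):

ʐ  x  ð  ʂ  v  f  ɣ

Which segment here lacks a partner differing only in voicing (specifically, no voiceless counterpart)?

Labiodental: /f/ ~ /v/
Retroflex: /ʂ/ ~ /ʐ/
Velar: /x/ ~ /ɣ/
Dental: only /ð/ (voiced); no voiceless partner.
So /ð/ is the unpaired segment.

/ð/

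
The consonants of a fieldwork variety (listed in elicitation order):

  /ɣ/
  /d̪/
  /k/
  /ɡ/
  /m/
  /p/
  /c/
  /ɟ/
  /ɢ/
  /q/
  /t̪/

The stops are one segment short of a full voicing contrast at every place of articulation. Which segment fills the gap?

bilabial: voiceless /p/, voiced —.
dental: voiceless /t̪/, voiced /d̪/.
palatal: voiceless /c/, voiced /ɟ/.
velar: voiceless /k/, voiced /ɡ/.
uvular: voiceless /q/, voiced /ɢ/.
The bilabial row has no voiced member, so the gap is the voiced bilabial stop /b/.

/b/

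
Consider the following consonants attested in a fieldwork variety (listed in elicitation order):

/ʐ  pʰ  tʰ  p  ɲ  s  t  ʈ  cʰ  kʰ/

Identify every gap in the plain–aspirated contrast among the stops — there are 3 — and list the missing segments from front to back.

Plain: /p/ (bilabial), /t/ (alveolar), /ʈ/ (retroflex).
Aspirated: /pʰ/ (bilabial), /tʰ/ (alveolar), /cʰ/ (palatal), /kʰ/ (velar).
Gaps, from front to back: retroflex lacks aspirated (/ʈʰ/); palatal lacks plain (/c/); velar lacks plain (/k/).

/ʈʰ/, /c/, /k/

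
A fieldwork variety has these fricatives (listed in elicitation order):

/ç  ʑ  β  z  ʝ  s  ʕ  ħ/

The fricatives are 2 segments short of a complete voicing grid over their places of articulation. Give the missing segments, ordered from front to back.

/ɸ/, /ɕ/

bilabial: voiceless —, voiced /β/.
alveolar: voiceless /s/, voiced /z/.
alveolo-palatal: voiceless —, voiced /ʑ/.
palatal: voiceless /ç/, voiced /ʝ/.
pharyngeal: voiceless /ħ/, voiced /ʕ/.
Gaps, from front to back: bilabial lacks voiceless (/ɸ/); alveolo-palatal lacks voiceless (/ɕ/).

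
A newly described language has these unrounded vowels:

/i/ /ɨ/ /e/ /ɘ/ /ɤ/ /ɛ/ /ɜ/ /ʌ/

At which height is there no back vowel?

high

Front: /i/ (high), /e/ (high-mid), /ɛ/ (low-mid).
Central: /ɨ/ (high), /ɘ/ (high-mid), /ɜ/ (low-mid).
Back: /ɤ/ (high-mid), /ʌ/ (low-mid).
Every height has a back member except high, where /ɯ/ would be expected.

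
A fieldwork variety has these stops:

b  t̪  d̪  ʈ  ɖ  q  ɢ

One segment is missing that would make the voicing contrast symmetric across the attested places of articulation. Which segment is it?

/p/

place of articulation  voiceless  voiced  
bilabial          —         b       
dental            t̪        d̪      
retroflex         ʈ         ɖ       
uvular            q         ɢ       
The bilabial row has no voiceless member, so the gap is the voiceless bilabial stop /p/.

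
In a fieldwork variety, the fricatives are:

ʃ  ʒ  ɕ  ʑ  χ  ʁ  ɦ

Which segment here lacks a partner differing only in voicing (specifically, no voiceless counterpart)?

Postalveolar: /ʃ/ ~ /ʒ/
Alveolo-palatal: /ɕ/ ~ /ʑ/
Uvular: /χ/ ~ /ʁ/
Glottal: only /ɦ/ (voiced); no voiceless partner.
So /ɦ/ is the unpaired segment.

/ɦ/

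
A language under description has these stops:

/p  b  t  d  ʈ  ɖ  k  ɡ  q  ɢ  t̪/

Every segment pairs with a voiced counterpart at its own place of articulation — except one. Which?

/t̪/

Bilabial: /p/ ~ /b/
Alveolar: /t/ ~ /d/
Retroflex: /ʈ/ ~ /ɖ/
Velar: /k/ ~ /ɡ/
Uvular: /q/ ~ /ɢ/
Dental: only /t̪/ (voiceless); no voiced partner.
So /t̪/ is the unpaired segment.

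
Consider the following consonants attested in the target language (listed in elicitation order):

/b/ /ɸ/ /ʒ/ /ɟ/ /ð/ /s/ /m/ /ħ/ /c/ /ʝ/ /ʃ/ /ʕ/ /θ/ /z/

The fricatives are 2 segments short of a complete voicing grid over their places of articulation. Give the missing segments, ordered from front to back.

place of articulation  voiceless  voiced  
bilabial          ɸ         —       
dental            θ         ð       
alveolar          s         z       
postalveolar      ʃ         ʒ       
palatal           —         ʝ       
pharyngeal        ħ         ʕ       
Gaps, from front to back: bilabial lacks voiced (/β/); palatal lacks voiceless (/ç/).

/β/, /ç/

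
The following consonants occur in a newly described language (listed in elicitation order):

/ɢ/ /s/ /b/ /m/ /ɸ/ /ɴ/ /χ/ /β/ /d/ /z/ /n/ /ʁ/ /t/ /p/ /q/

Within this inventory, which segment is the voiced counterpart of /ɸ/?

/β/

/ɸ/ is a voiceless bilabial fricative.
The voiced counterpart is a voiced bilabial fricative — in this inventory, /β/.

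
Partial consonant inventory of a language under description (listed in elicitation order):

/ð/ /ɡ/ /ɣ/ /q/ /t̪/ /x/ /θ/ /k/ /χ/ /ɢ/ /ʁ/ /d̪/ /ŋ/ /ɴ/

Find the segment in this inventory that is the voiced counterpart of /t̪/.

/t̪/ is a voiceless dental stop.
The voiced counterpart is a voiced dental stop — in this inventory, /d̪/.

/d̪/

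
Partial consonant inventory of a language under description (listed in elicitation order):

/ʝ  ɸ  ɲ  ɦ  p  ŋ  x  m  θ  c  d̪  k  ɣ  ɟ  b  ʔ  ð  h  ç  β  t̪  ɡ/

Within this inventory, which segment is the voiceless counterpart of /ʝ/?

/ç/

/ʝ/ is a voiced palatal fricative.
The voiceless counterpart is a voiceless palatal fricative — in this inventory, /ç/.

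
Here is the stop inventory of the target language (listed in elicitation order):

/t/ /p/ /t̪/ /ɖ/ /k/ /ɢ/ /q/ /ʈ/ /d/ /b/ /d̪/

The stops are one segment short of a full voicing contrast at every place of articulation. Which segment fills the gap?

/ɡ/

place of articulation  voiceless  voiced  
bilabial          p         b       
dental            t̪        d̪      
alveolar          t         d       
retroflex         ʈ         ɖ       
velar             k         —       
uvular            q         ɢ       
The velar row has no voiced member, so the gap is the voiced velar stop /ɡ/.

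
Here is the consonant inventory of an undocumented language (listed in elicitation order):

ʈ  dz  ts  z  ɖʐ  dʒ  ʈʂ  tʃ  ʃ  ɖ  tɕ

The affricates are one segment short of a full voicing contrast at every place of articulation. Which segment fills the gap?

/dʑ/

alveolar: voiceless /ts/, voiced /dz/.
postalveolar: voiceless /tʃ/, voiced /dʒ/.
retroflex: voiceless /ʈʂ/, voiced /ɖʐ/.
alveolo-palatal: voiceless /tɕ/, voiced —.
The alveolo-palatal row has no voiced member, so the gap is the voiced alveolo-palatal affricate /dʑ/.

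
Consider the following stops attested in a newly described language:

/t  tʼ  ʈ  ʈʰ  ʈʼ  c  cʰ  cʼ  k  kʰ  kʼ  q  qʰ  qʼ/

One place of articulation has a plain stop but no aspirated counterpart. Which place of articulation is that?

alveolar

place of articulation  plain     aspirated  ejective
alveolar          t         —         tʼ      
retroflex         ʈ         ʈʰ        ʈʼ      
palatal           c         cʰ        cʼ      
velar             k         kʰ        kʼ      
uvular            q         qʰ        qʼ      
Every place of articulation has an aspirated member except alveolar, where /tʰ/ would be expected.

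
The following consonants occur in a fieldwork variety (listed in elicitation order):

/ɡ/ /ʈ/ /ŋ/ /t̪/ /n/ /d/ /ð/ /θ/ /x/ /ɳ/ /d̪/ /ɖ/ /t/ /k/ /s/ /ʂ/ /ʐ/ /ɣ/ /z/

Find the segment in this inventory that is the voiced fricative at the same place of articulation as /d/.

/d/ is a voiced alveolar stop.
The voiced fricative at the same place is a voiced alveolar fricative — in this inventory, /z/.

/z/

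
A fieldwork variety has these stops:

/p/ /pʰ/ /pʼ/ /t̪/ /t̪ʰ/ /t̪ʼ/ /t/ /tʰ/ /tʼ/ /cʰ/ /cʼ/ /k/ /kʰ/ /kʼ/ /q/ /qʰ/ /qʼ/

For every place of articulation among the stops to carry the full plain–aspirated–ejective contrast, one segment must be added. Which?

/c/

place of articulation  plain     aspirated  ejective
bilabial          p         pʰ        pʼ      
dental            t̪        t̪ʰ       t̪ʼ     
alveolar          t         tʰ        tʼ      
palatal           —         cʰ        cʼ      
velar             k         kʰ        kʼ      
uvular            q         qʰ        qʼ      
The palatal row has no plain member, so the gap is the plain palatal stop /c/.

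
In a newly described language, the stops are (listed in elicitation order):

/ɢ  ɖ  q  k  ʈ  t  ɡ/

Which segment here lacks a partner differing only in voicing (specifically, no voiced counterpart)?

Retroflex: /ʈ/ ~ /ɖ/
Velar: /k/ ~ /ɡ/
Uvular: /q/ ~ /ɢ/
Alveolar: only /t/ (voiceless); no voiced partner.
So /t/ is the unpaired segment.

/t/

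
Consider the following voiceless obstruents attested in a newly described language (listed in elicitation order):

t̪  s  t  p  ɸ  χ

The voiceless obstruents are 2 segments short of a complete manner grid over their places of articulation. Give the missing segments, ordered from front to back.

/θ/, /q/

Stop: /p/ (bilabial), /t̪/ (dental), /t/ (alveolar).
Fricative: /ɸ/ (bilabial), /s/ (alveolar), /χ/ (uvular).
Gaps, from front to back: dental lacks fricative (/θ/); uvular lacks stop (/q/).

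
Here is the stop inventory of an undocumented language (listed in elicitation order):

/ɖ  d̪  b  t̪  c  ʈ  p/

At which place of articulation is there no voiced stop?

place of articulation  voiceless  voiced  
bilabial          p         b       
dental            t̪        d̪      
retroflex         ʈ         ɖ       
palatal           c         —       
Every place of articulation has a voiced member except palatal, where /ɟ/ would be expected.

palatal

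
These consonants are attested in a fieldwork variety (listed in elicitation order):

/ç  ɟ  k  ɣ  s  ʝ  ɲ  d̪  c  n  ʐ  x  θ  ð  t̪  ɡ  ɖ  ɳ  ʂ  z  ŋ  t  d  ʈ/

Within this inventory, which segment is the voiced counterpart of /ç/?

/ʝ/

/ç/ is a voiceless palatal fricative.
The voiced counterpart is a voiced palatal fricative — in this inventory, /ʝ/.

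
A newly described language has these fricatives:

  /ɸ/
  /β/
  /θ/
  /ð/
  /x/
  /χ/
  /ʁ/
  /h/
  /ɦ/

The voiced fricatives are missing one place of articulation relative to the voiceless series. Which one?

velar

Voiceless: /ɸ/ (bilabial), /θ/ (dental), /x/ (velar), /χ/ (uvular), /h/ (glottal).
Voiced: /β/ (bilabial), /ð/ (dental), /ʁ/ (uvular), /ɦ/ (glottal).
Every place of articulation has a voiced member except velar, where /ɣ/ would be expected.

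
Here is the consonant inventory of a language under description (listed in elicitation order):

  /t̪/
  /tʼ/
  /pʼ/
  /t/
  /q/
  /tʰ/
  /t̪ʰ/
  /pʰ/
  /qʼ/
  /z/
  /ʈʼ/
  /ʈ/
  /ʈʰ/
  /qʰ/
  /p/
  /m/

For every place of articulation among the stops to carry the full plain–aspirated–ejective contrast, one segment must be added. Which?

/t̪ʼ/

place of articulation  plain     aspirated  ejective
bilabial          p         pʰ        pʼ      
dental            t̪        t̪ʰ       —       
alveolar          t         tʰ        tʼ      
retroflex         ʈ         ʈʰ        ʈʼ      
uvular            q         qʰ        qʼ      
The dental row has no ejective member, so the gap is the ejective dental stop /t̪ʼ/.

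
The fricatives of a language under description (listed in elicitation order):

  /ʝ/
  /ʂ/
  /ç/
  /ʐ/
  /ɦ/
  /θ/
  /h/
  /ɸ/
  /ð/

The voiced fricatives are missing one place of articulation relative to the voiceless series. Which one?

bilabial

Voiceless: /ɸ/ (bilabial), /θ/ (dental), /ʂ/ (retroflex), /ç/ (palatal), /h/ (glottal).
Voiced: /ð/ (dental), /ʐ/ (retroflex), /ʝ/ (palatal), /ɦ/ (glottal).
Every place of articulation has a voiced member except bilabial, where /β/ would be expected.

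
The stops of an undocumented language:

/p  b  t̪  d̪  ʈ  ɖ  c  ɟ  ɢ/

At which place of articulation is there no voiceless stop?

bilabial: voiceless /p/, voiced /b/.
dental: voiceless /t̪/, voiced /d̪/.
retroflex: voiceless /ʈ/, voiced /ɖ/.
palatal: voiceless /c/, voiced /ɟ/.
uvular: voiceless —, voiced /ɢ/.
Every place of articulation has a voiceless member except uvular, where /q/ would be expected.

uvular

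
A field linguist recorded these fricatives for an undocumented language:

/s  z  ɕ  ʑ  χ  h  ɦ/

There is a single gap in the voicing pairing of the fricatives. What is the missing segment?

alveolar: voiceless /s/, voiced /z/.
alveolo-palatal: voiceless /ɕ/, voiced /ʑ/.
uvular: voiceless /χ/, voiced —.
glottal: voiceless /h/, voiced /ɦ/.
The uvular row has no voiced member, so the gap is the voiced uvular fricative /ʁ/.

/ʁ/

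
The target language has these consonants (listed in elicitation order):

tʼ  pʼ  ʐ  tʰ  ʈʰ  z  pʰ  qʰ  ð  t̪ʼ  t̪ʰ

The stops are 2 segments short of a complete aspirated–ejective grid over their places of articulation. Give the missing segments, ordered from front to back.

/ʈʼ/, /qʼ/

place of articulation  aspirated  ejective
bilabial          pʰ        pʼ      
dental            t̪ʰ       t̪ʼ     
alveolar          tʰ        tʼ      
retroflex         ʈʰ        —       
uvular            qʰ        —       
Gaps, from front to back: retroflex lacks ejective (/ʈʼ/); uvular lacks ejective (/qʼ/).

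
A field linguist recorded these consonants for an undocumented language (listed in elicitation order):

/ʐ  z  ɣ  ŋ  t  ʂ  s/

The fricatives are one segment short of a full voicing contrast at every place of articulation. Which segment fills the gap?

Voiceless: /s/ (alveolar), /ʂ/ (retroflex).
Voiced: /z/ (alveolar), /ʐ/ (retroflex), /ɣ/ (velar).
The velar row has no voiceless member, so the gap is the voiceless velar fricative /x/.

/x/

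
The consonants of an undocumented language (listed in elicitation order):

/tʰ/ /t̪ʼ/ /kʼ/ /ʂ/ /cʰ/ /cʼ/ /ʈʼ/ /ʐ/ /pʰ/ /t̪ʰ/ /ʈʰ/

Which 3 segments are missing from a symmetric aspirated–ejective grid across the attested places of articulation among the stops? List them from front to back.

/pʼ/, /tʼ/, /kʰ/

bilabial: aspirated /pʰ/, ejective —.
dental: aspirated /t̪ʰ/, ejective /t̪ʼ/.
alveolar: aspirated /tʰ/, ejective —.
retroflex: aspirated /ʈʰ/, ejective /ʈʼ/.
palatal: aspirated /cʰ/, ejective /cʼ/.
velar: aspirated —, ejective /kʼ/.
Gaps, from front to back: bilabial lacks ejective (/pʼ/); alveolar lacks ejective (/tʼ/); velar lacks aspirated (/kʰ/).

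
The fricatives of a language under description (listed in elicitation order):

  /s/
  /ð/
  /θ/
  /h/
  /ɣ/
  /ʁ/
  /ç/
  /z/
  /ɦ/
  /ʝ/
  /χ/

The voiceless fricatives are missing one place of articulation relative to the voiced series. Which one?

Voiceless: /θ/ (dental), /s/ (alveolar), /ç/ (palatal), /χ/ (uvular), /h/ (glottal).
Voiced: /ð/ (dental), /z/ (alveolar), /ʝ/ (palatal), /ɣ/ (velar), /ʁ/ (uvular), /ɦ/ (glottal).
Every place of articulation has a voiceless member except velar, where /x/ would be expected.

velar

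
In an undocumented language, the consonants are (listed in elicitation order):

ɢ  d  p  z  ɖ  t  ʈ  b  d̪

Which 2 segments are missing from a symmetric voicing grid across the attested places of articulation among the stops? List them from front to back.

/t̪/, /q/

Voiceless: /p/ (bilabial), /t/ (alveolar), /ʈ/ (retroflex).
Voiced: /b/ (bilabial), /d̪/ (dental), /d/ (alveolar), /ɖ/ (retroflex), /ɢ/ (uvular).
Gaps, from front to back: dental lacks voiceless (/t̪/); uvular lacks voiceless (/q/).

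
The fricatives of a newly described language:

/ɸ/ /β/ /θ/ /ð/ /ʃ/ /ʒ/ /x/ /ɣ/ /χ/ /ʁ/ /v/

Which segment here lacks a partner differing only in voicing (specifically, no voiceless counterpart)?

/v/

Bilabial: /ɸ/ ~ /β/
Dental: /θ/ ~ /ð/
Postalveolar: /ʃ/ ~ /ʒ/
Velar: /x/ ~ /ɣ/
Uvular: /χ/ ~ /ʁ/
Labiodental: only /v/ (voiced); no voiceless partner.
So /v/ is the unpaired segment.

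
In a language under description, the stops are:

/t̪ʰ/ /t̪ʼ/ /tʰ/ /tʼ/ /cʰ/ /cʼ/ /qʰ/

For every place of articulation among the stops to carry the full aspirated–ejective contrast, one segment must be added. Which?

Aspirated: /t̪ʰ/ (dental), /tʰ/ (alveolar), /cʰ/ (palatal), /qʰ/ (uvular).
Ejective: /t̪ʼ/ (dental), /tʼ/ (alveolar), /cʼ/ (palatal).
The uvular row has no ejective member, so the gap is the ejective uvular stop /qʼ/.

/qʼ/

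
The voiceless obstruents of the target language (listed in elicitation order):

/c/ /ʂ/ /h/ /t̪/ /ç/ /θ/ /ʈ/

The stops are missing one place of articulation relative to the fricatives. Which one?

dental: stop /t̪/, fricative /θ/.
retroflex: stop /ʈ/, fricative /ʂ/.
palatal: stop /c/, fricative /ç/.
glottal: stop —, fricative /h/.
Every place of articulation has a stop member except glottal, where /ʔ/ would be expected.

glottal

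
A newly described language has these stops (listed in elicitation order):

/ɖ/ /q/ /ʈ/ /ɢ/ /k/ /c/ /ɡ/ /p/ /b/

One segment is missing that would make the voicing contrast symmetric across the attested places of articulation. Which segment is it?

/ɟ/

bilabial: voiceless /p/, voiced /b/.
retroflex: voiceless /ʈ/, voiced /ɖ/.
palatal: voiceless /c/, voiced —.
velar: voiceless /k/, voiced /ɡ/.
uvular: voiceless /q/, voiced /ɢ/.
The palatal row has no voiced member, so the gap is the voiced palatal stop /ɟ/.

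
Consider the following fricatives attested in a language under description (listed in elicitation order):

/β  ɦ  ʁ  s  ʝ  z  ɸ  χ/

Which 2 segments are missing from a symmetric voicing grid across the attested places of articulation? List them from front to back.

/ç/, /h/

place of articulation  voiceless  voiced  
bilabial          ɸ         β       
alveolar          s         z       
palatal           —         ʝ       
uvular            χ         ʁ       
glottal           —         ɦ       
Gaps, from front to back: palatal lacks voiceless (/ç/); glottal lacks voiceless (/h/).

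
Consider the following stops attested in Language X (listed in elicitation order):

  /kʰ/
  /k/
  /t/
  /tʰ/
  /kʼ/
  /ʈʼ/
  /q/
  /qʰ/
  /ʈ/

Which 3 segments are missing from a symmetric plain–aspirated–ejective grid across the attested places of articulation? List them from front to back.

alveolar: plain /t/, aspirated /tʰ/, ejective —.
retroflex: plain /ʈ/, aspirated —, ejective /ʈʼ/.
velar: plain /k/, aspirated /kʰ/, ejective /kʼ/.
uvular: plain /q/, aspirated /qʰ/, ejective —.
Gaps, from front to back: alveolar lacks ejective (/tʼ/); retroflex lacks aspirated (/ʈʰ/); uvular lacks ejective (/qʼ/).

/tʼ/, /ʈʰ/, /qʼ/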